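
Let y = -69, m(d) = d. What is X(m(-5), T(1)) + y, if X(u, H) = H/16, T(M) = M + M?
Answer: -551/8 ≈ -68.875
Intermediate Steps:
T(M) = 2*M
X(u, H) = H/16 (X(u, H) = H*(1/16) = H/16)
X(m(-5), T(1)) + y = (2*1)/16 - 69 = (1/16)*2 - 69 = ⅛ - 69 = -551/8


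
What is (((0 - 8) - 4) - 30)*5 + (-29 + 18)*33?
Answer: -573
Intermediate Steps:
(((0 - 8) - 4) - 30)*5 + (-29 + 18)*33 = ((-8 - 4) - 30)*5 - 11*33 = (-12 - 30)*5 - 363 = -42*5 - 363 = -210 - 363 = -573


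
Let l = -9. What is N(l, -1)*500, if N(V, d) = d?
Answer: -500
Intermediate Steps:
N(l, -1)*500 = -1*500 = -500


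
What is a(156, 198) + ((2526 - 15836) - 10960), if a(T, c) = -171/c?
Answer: -533959/22 ≈ -24271.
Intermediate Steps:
a(156, 198) + ((2526 - 15836) - 10960) = -171/198 + ((2526 - 15836) - 10960) = -171*1/198 + (-13310 - 10960) = -19/22 - 24270 = -533959/22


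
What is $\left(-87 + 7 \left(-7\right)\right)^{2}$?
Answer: $18496$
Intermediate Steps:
$\left(-87 + 7 \left(-7\right)\right)^{2} = \left(-87 - 49\right)^{2} = \left(-136\right)^{2} = 18496$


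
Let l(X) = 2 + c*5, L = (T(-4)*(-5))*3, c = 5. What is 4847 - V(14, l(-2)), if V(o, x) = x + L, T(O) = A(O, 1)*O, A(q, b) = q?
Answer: 5060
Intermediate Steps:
T(O) = O**2 (T(O) = O*O = O**2)
L = -240 (L = ((-4)**2*(-5))*3 = (16*(-5))*3 = -80*3 = -240)
l(X) = 27 (l(X) = 2 + 5*5 = 2 + 25 = 27)
V(o, x) = -240 + x (V(o, x) = x - 240 = -240 + x)
4847 - V(14, l(-2)) = 4847 - (-240 + 27) = 4847 - 1*(-213) = 4847 + 213 = 5060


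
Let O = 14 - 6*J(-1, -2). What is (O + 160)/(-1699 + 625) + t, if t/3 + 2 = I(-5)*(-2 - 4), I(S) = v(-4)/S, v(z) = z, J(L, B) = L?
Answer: -18408/895 ≈ -20.568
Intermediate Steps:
O = 20 (O = 14 - 6*(-1) = 14 + 6 = 20)
I(S) = -4/S
t = -102/5 (t = -6 + 3*((-4/(-5))*(-2 - 4)) = -6 + 3*(-4*(-⅕)*(-6)) = -6 + 3*((⅘)*(-6)) = -6 + 3*(-24/5) = -6 - 72/5 = -102/5 ≈ -20.400)
(O + 160)/(-1699 + 625) + t = (20 + 160)/(-1699 + 625) - 102/5 = 180/(-1074) - 102/5 = 180*(-1/1074) - 102/5 = -30/179 - 102/5 = -18408/895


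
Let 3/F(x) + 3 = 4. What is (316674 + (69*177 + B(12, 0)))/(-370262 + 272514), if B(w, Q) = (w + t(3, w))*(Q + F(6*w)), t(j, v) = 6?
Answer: -328941/97748 ≈ -3.3652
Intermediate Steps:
F(x) = 3 (F(x) = 3/(-3 + 4) = 3/1 = 3*1 = 3)
B(w, Q) = (3 + Q)*(6 + w) (B(w, Q) = (w + 6)*(Q + 3) = (6 + w)*(3 + Q) = (3 + Q)*(6 + w))
(316674 + (69*177 + B(12, 0)))/(-370262 + 272514) = (316674 + (69*177 + (18 + 3*12 + 6*0 + 0*12)))/(-370262 + 272514) = (316674 + (12213 + (18 + 36 + 0 + 0)))/(-97748) = (316674 + (12213 + 54))*(-1/97748) = (316674 + 12267)*(-1/97748) = 328941*(-1/97748) = -328941/97748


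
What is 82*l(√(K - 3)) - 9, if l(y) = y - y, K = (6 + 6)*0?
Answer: -9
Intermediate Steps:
K = 0 (K = 12*0 = 0)
l(y) = 0
82*l(√(K - 3)) - 9 = 82*0 - 9 = 0 - 9 = -9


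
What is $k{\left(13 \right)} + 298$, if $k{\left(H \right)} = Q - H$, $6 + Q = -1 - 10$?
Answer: $268$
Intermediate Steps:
$Q = -17$ ($Q = -6 - 11 = -17$)
$k{\left(H \right)} = -17 - H$
$k{\left(13 \right)} + 298 = \left(-17 - 13\right) + 298 = -30 + 298 = 268$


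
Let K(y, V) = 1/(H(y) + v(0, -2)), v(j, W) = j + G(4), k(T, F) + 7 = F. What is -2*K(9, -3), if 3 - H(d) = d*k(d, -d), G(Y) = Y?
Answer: -2/151 ≈ -0.013245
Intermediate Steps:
k(T, F) = -7 + F
H(d) = 3 - d*(-7 - d)
v(j, W) = 4 + j (v(j, W) = j + 4 = 4 + j)
K(y, V) = 1/(7 + y*(7 + y)) (K(y, V) = 1/((3 + y*(7 + y)) + (4 + 0)) = 1/((3 + y*(7 + y)) + 4) = 1/(7 + y*(7 + y)))
-2*K(9, -3) = -2/(7 + 9² + 7*9) = -2/(7 + 81 + 63) = -2/151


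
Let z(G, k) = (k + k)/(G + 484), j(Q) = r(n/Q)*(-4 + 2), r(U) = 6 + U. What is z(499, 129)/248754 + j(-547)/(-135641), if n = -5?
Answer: 1297169871/14467862197591 ≈ 8.9659e-5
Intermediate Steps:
j(Q) = -12 + 10/Q (j(Q) = (6 - 5/Q)*(-4 + 2) = (6 - 5/Q)*(-2) = -12 + 10/Q)
z(G, k) = 2*k/(484 + G) (z(G, k) = (2*k)/(484 + G) = 2*k/(484 + G))
z(499, 129)/248754 + j(-547)/(-135641) = (2*129/(484 + 499))/248754 + (-12 + 10/(-547))/(-135641) = (2*129/983)*(1/248754) + (-12 + 10*(-1/547))*(-1/135641) = (2*129*(1/983))*(1/248754) + (-12 - 10/547)*(-1/135641) = (258/983)*(1/248754) - 6574/547*(-1/135641) = 43/40754197 + 346/3905033 = 1297169871/14467862197591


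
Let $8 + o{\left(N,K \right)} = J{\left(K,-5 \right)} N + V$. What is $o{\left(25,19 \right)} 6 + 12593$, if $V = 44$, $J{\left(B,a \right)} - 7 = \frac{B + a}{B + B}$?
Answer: $\frac{264371}{19} \approx 13914.0$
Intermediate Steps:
$J{\left(B,a \right)} = 7 + \frac{B + a}{2 B}$ ($J{\left(B,a \right)} = 7 + \frac{B + a}{B + B} = 7 + \frac{B + a}{2 B}$)
$o{\left(N,K \right)} = 36 + \frac{N \left(-5 + 15 K\right)}{2 K}$ ($o{\left(N,K \right)} = -8 + \left(\frac{-5 + 15 K}{2 K} N + 44\right) = -8 + \left(\frac{N \left(-5 + 15 K\right)}{2 K} + 44\right) = -8 + \left(44 + \frac{N \left(-5 + 15 K\right)}{2 K}\right) = 36 + \frac{N \left(-5 + 15 K\right)}{2 K}$)
$o{\left(25,19 \right)} 6 + 12593 = \left(36 + \frac{15}{2} \cdot 25 - \frac{125}{2 \cdot 19}\right) 6 + 12593 = \left(36 + \frac{375}{2} - \frac{125}{2} \cdot \frac{1}{19}\right) 6 + 12593 = \left(36 + \frac{375}{2} - \frac{125}{38}\right) 6 + 12593 = \frac{4184}{19} \cdot 6 + 12593 = \frac{25104}{19} + 12593 = \frac{264371}{19}$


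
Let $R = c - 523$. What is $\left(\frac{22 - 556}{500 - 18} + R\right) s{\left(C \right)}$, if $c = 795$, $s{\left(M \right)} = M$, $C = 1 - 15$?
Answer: $- \frac{913990}{241} \approx -3792.5$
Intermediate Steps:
$C = -14$ ($C = 1 - 15 = -14$)
$R = 272$ ($R = 795 - 523 = 272$)
$\left(\frac{22 - 556}{500 - 18} + R\right) s{\left(C \right)} = \left(\frac{22 - 556}{500 - 18} + 272\right) \left(-14\right) = \left(- \frac{534}{482} + 272\right) \left(-14\right) = \left(\left(-534\right) \frac{1}{482} + 272\right) \left(-14\right) = \left(- \frac{267}{241} + 272\right) \left(-14\right) = \frac{65285}{241} \left(-14\right) = - \frac{913990}{241}$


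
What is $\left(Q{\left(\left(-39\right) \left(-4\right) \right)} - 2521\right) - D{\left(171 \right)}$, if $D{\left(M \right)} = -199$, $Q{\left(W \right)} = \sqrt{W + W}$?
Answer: $-2322 + 2 \sqrt{78} \approx -2304.3$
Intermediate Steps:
$Q{\left(W \right)} = \sqrt{2} \sqrt{W}$ ($Q{\left(W \right)} = \sqrt{2 W} = \sqrt{2} \sqrt{W}$)
$\left(Q{\left(\left(-39\right) \left(-4\right) \right)} - 2521\right) - D{\left(171 \right)} = \left(\sqrt{2} \sqrt{\left(-39\right) \left(-4\right)} - 2521\right) - -199 = \left(\sqrt{2} \sqrt{156} - 2521\right) + 199 = \left(\sqrt{2} \cdot 2 \sqrt{39} - 2521\right) + 199 = \left(2 \sqrt{78} - 2521\right) + 199 = \left(-2521 + 2 \sqrt{78}\right) + 199 = -2322 + 2 \sqrt{78}$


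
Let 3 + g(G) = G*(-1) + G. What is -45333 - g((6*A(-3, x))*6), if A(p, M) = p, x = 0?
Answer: -45330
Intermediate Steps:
g(G) = -3 (g(G) = -3 + (G*(-1) + G) = -3 + (-G + G) = -3 + 0 = -3)
-45333 - g((6*A(-3, x))*6) = -45333 - 1*(-3) = -45333 + 3 = -45330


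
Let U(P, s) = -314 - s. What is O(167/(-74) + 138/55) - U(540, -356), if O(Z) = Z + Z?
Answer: -84443/2035 ≈ -41.495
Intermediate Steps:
O(Z) = 2*Z
O(167/(-74) + 138/55) - U(540, -356) = 2*(167/(-74) + 138/55) - (-314 - 1*(-356)) = 2*(167*(-1/74) + 138*(1/55)) - (-314 + 356) = 2*(-167/74 + 138/55) - 1*42 = 2*(1027/4070) - 42 = 1027/2035 - 42 = -84443/2035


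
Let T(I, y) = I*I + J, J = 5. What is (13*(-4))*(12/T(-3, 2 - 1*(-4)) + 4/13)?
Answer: -424/7 ≈ -60.571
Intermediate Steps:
T(I, y) = 5 + I² (T(I, y) = I*I + 5 = I² + 5 = 5 + I²)
(13*(-4))*(12/T(-3, 2 - 1*(-4)) + 4/13) = (13*(-4))*(12/(5 + (-3)²) + 4/13) = -52*(12/(5 + 9) + 4*(1/13)) = -52*(12/14 + 4/13) = -52*(12*(1/14) + 4/13) = -52*(6/7 + 4/13) = -52*106/91 = -424/7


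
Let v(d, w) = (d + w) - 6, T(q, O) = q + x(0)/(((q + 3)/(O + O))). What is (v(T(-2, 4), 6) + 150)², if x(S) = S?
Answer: 21904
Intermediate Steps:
T(q, O) = q (T(q, O) = q + 0/(((q + 3)/(O + O))) = q + 0/(((3 + q)/((2*O)))) = q + 0/(((3 + q)*(1/(2*O)))) = q + 0/(((3 + q)/(2*O))) = q + 0*(2*O/(3 + q)) = q + 0 = q)
v(d, w) = -6 + d + w
(v(T(-2, 4), 6) + 150)² = ((-6 - 2 + 6) + 150)² = (-2 + 150)² = 148² = 21904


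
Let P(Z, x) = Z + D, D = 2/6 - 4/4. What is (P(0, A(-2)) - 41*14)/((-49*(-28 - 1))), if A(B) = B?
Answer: -1724/4263 ≈ -0.40441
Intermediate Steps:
D = -2/3 (D = 2*(1/6) - 4*1/4 = 1/3 - 1 = -2/3 ≈ -0.66667)
P(Z, x) = -2/3 + Z (P(Z, x) = Z - 2/3 = -2/3 + Z)
(P(0, A(-2)) - 41*14)/((-49*(-28 - 1))) = ((-2/3 + 0) - 41*14)/((-49*(-28 - 1))) = (-2/3 - 574)/((-49*(-29))) = -1724/3/1421 = -1724/3*1/1421 = -1724/4263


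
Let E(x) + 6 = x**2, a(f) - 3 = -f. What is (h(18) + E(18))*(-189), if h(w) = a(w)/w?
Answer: -119889/2 ≈ -59945.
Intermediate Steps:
a(f) = 3 - f
h(w) = (3 - w)/w
E(x) = -6 + x**2
(h(18) + E(18))*(-189) = ((3 - 1*18)/18 + (-6 + 18**2))*(-189) = ((3 - 18)/18 + (-6 + 324))*(-189) = ((1/18)*(-15) + 318)*(-189) = (-5/6 + 318)*(-189) = (1903/6)*(-189) = -119889/2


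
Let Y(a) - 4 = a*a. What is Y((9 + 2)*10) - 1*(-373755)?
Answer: 385859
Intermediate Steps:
Y(a) = 4 + a² (Y(a) = 4 + a*a = 4 + a²)
Y((9 + 2)*10) - 1*(-373755) = (4 + ((9 + 2)*10)²) - 1*(-373755) = (4 + (11*10)²) + 373755 = (4 + 110²) + 373755 = (4 + 12100) + 373755 = 12104 + 373755 = 385859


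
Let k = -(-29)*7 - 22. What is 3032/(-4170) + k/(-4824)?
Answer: -2563523/3352680 ≈ -0.76462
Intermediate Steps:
k = 181 (k = -29*(-7) - 22 = 203 - 22 = 181)
3032/(-4170) + k/(-4824) = 3032/(-4170) + 181/(-4824) = 3032*(-1/4170) + 181*(-1/4824) = -1516/2085 - 181/4824 = -2563523/3352680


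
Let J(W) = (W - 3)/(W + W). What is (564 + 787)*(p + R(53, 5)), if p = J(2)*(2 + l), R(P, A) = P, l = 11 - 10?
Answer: 282359/4 ≈ 70590.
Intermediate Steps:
l = 1
J(W) = (-3 + W)/(2*W) (J(W) = (-3 + W)/((2*W)) = (-3 + W)*(1/(2*W)) = (-3 + W)/(2*W))
p = -3/4 (p = ((1/2)*(-3 + 2)/2)*(2 + 1) = ((1/2)*(1/2)*(-1))*3 = -1/4*3 = -3/4 ≈ -0.75000)
(564 + 787)*(p + R(53, 5)) = (564 + 787)*(-3/4 + 53) = 1351*(209/4) = 282359/4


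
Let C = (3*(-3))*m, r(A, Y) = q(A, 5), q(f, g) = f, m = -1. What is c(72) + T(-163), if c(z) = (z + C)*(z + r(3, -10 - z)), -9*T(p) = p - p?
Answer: 6075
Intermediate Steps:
T(p) = 0 (T(p) = -(p - p)/9 = -1/9*0 = 0)
r(A, Y) = A
C = 9 (C = (3*(-3))*(-1) = -9*(-1) = 9)
c(z) = (3 + z)*(9 + z) (c(z) = (z + 9)*(z + 3) = (9 + z)*(3 + z) = (3 + z)*(9 + z))
c(72) + T(-163) = (27 + 72**2 + 12*72) + 0 = (27 + 5184 + 864) + 0 = 6075 + 0 = 6075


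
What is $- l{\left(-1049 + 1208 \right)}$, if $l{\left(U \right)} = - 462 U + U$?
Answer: $73299$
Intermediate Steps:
$l{\left(U \right)} = - 461 U$
$- l{\left(-1049 + 1208 \right)} = - \left(-461\right) \left(-1049 + 1208\right) = - \left(-461\right) 159 = \left(-1\right) \left(-73299\right) = 73299$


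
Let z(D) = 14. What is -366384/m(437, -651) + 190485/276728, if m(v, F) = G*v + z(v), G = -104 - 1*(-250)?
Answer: -3718030033/735819752 ≈ -5.0529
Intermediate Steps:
G = 146 (G = -104 + 250 = 146)
m(v, F) = 14 + 146*v (m(v, F) = 146*v + 14 = 14 + 146*v)
-366384/m(437, -651) + 190485/276728 = -366384/(14 + 146*437) + 190485/276728 = -366384/(14 + 63802) + 190485*(1/276728) = -366384/63816 + 190485/276728 = -366384*1/63816 + 190485/276728 = -15266/2659 + 190485/276728 = -3718030033/735819752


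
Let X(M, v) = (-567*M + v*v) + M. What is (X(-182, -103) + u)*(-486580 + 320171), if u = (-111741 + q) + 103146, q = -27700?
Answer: -12867742334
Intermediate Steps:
u = -36295 (u = (-111741 - 27700) + 103146 = -139441 + 103146 = -36295)
X(M, v) = v**2 - 566*M (X(M, v) = (-567*M + v**2) + M = (v**2 - 567*M) + M = v**2 - 566*M)
(X(-182, -103) + u)*(-486580 + 320171) = (((-103)**2 - 566*(-182)) - 36295)*(-486580 + 320171) = ((10609 + 103012) - 36295)*(-166409) = (113621 - 36295)*(-166409) = 77326*(-166409) = -12867742334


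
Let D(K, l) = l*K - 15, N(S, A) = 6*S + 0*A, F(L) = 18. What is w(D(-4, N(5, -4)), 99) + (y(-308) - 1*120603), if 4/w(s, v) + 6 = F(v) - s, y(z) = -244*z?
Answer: -6681293/147 ≈ -45451.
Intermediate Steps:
N(S, A) = 6*S (N(S, A) = 6*S + 0 = 6*S)
D(K, l) = -15 + K*l (D(K, l) = K*l - 15 = -15 + K*l)
w(s, v) = 4/(12 - s) (w(s, v) = 4/(-6 + (18 - s)) = 4/(12 - s))
w(D(-4, N(5, -4)), 99) + (y(-308) - 1*120603) = -4/(-12 + (-15 - 24*5)) + (-244*(-308) - 1*120603) = -4/(-12 + (-15 - 4*30)) + (75152 - 120603) = -4/(-12 + (-15 - 120)) - 45451 = -4/(-12 - 135) - 45451 = -4/(-147) - 45451 = -4*(-1/147) - 45451 = 4/147 - 45451 = -6681293/147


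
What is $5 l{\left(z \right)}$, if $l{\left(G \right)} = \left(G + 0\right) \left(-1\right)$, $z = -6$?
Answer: $30$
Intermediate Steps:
$l{\left(G \right)} = - G$ ($l{\left(G \right)} = G \left(-1\right) = - G$)
$5 l{\left(z \right)} = 5 \left(\left(-1\right) \left(-6\right)\right) = 5 \cdot 6 = 30$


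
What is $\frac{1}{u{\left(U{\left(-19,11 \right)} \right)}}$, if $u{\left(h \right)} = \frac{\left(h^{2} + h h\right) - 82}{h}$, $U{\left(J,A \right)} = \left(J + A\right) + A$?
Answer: $- \frac{3}{64} \approx -0.046875$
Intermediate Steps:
$U{\left(J,A \right)} = J + 2 A$ ($U{\left(J,A \right)} = \left(A + J\right) + A = J + 2 A$)
$u{\left(h \right)} = \frac{-82 + 2 h^{2}}{h}$ ($u{\left(h \right)} = \frac{\left(h^{2} + h^{2}\right) - 82}{h} = \frac{2 h^{2} - 82}{h} = \frac{-82 + 2 h^{2}}{h}$)
$\frac{1}{u{\left(U{\left(-19,11 \right)} \right)}} = \frac{1}{- \frac{82}{-19 + 2 \cdot 11} + 2 \left(-19 + 2 \cdot 11\right)} = \frac{1}{- \frac{82}{-19 + 22} + 2 \left(-19 + 22\right)} = \frac{1}{- \frac{82}{3} + 2 \cdot 3} = \frac{1}{\left(-82\right) \frac{1}{3} + 6} = \frac{1}{- \frac{82}{3} + 6} = \frac{1}{- \frac{64}{3}} = - \frac{3}{64}$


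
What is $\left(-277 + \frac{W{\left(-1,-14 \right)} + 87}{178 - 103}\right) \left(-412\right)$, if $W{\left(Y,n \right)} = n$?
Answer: $\frac{8529224}{75} \approx 1.1372 \cdot 10^{5}$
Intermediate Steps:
$\left(-277 + \frac{W{\left(-1,-14 \right)} + 87}{178 - 103}\right) \left(-412\right) = \left(-277 + \frac{-14 + 87}{178 - 103}\right) \left(-412\right) = \left(-277 + \frac{73}{75}\right) \left(-412\right) = \left(- \frac{20702}{75}\right) \left(-412\right) = \frac{8529224}{75}$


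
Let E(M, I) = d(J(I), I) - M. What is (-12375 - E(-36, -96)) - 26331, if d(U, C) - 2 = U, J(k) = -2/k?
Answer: -1859713/48 ≈ -38744.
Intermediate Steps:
d(U, C) = 2 + U
E(M, I) = 2 - M - 2/I (E(M, I) = (2 - 2/I) - M = 2 - M - 2/I)
(-12375 - E(-36, -96)) - 26331 = (-12375 - (2 - 1*(-36) - 2/(-96))) - 26331 = (-12375 - (2 + 36 - 2*(-1/96))) - 26331 = (-12375 - (2 + 36 + 1/48)) - 26331 = (-12375 - 1*1825/48) - 26331 = (-12375 - 1825/48) - 26331 = -595825/48 - 26331 = -1859713/48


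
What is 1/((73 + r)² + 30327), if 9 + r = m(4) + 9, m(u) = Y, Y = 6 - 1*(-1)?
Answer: 1/36727 ≈ 2.7228e-5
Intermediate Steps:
Y = 7 (Y = 6 + 1 = 7)
m(u) = 7
r = 7 (r = -9 + (7 + 9) = -9 + 16 = 7)
1/((73 + r)² + 30327) = 1/((73 + 7)² + 30327) = 1/(80² + 30327) = 1/(6400 + 30327) = 1/36727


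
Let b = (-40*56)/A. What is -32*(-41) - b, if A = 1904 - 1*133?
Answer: 332256/253 ≈ 1313.3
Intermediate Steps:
A = 1771 (A = 1904 - 133 = 1771)
b = -320/253 (b = -40*56/1771 = -2240*1/1771 = -320/253 ≈ -1.2648)
-32*(-41) - b = -32*(-41) - 1*(-320/253) = 1312 + 320/253 = 332256/253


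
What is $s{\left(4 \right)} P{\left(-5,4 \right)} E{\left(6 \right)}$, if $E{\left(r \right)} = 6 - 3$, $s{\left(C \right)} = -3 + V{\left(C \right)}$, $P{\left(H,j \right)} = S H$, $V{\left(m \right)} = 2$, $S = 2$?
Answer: $30$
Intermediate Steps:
$P{\left(H,j \right)} = 2 H$
$s{\left(C \right)} = -1$ ($s{\left(C \right)} = -3 + 2 = -1$)
$E{\left(r \right)} = 3$ ($E{\left(r \right)} = 6 - 3 = 3$)
$s{\left(4 \right)} P{\left(-5,4 \right)} E{\left(6 \right)} = - 2 \left(-5\right) 3 = \left(-1\right) \left(-10\right) 3 = 10 \cdot 3 = 30$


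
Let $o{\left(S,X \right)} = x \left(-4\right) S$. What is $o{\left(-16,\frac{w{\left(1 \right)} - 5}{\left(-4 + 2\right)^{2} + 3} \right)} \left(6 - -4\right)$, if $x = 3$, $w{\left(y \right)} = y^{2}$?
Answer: $1920$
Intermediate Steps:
$o{\left(S,X \right)} = - 12 S$ ($o{\left(S,X \right)} = 3 \left(-4\right) S = - 12 S$)
$o{\left(-16,\frac{w{\left(1 \right)} - 5}{\left(-4 + 2\right)^{2} + 3} \right)} \left(6 - -4\right) = \left(-12\right) \left(-16\right) \left(6 - -4\right) = 192 \left(6 + 4\right) = 192 \cdot 10 = 1920$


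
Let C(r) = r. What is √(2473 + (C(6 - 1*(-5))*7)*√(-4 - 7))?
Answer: √(2473 + 77*I*√11) ≈ 49.795 + 2.5643*I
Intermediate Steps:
√(2473 + (C(6 - 1*(-5))*7)*√(-4 - 7)) = √(2473 + ((6 - 1*(-5))*7)*√(-4 - 7)) = √(2473 + ((6 + 5)*7)*√(-11)) = √(2473 + (11*7)*(I*√11)) = √(2473 + 77*(I*√11)) = √(2473 + 77*I*√11)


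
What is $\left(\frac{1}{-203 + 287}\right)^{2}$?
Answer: $\frac{1}{7056} \approx 0.00014172$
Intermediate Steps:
$\left(\frac{1}{-203 + 287}\right)^{2} = \left(\frac{1}{84}\right)^{2} = \frac{1}{7056}$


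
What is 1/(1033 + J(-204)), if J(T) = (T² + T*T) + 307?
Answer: 1/84572 ≈ 1.1824e-5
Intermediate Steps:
J(T) = 307 + 2*T² (J(T) = (T² + T²) + 307 = 2*T² + 307 = 307 + 2*T²)
1/(1033 + J(-204)) = 1/(1033 + (307 + 2*(-204)²)) = 1/(1033 + (307 + 2*41616)) = 1/(1033 + (307 + 83232)) = 1/(1033 + 83539) = 1/84572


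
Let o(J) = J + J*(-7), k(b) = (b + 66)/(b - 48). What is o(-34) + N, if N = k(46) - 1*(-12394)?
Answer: 12542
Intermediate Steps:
k(b) = (66 + b)/(-48 + b)
o(J) = -6*J (o(J) = J - 7*J = -6*J)
N = 12338 (N = (66 + 46)/(-48 + 46) - 1*(-12394) = 112/(-2) + 12394 = -½*112 + 12394 = -56 + 12394 = 12338)
o(-34) + N = -6*(-34) + 12338 = 204 + 12338 = 12542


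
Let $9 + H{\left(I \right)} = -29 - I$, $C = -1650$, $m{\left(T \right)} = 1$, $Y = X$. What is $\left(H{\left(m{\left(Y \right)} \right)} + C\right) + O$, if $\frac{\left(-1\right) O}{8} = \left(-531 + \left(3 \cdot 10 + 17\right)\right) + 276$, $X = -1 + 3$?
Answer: $-25$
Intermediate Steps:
$X = 2$
$Y = 2$
$H{\left(I \right)} = -38 - I$ ($H{\left(I \right)} = -9 - \left(29 + I\right) = -38 - I$)
$O = 1664$ ($O = - 8 \left(\left(-531 + \left(3 \cdot 10 + 17\right)\right) + 276\right) = - 8 \left(\left(-531 + \left(30 + 17\right)\right) + 276\right) = - 8 \left(\left(-531 + 47\right) + 276\right) = - 8 \left(-484 + 276\right) = \left(-8\right) \left(-208\right) = 1664$)
$\left(H{\left(m{\left(Y \right)} \right)} + C\right) + O = \left(\left(-38 - 1\right) - 1650\right) + 1664 = \left(-39 - 1650\right) + 1664 = -1689 + 1664 = -25$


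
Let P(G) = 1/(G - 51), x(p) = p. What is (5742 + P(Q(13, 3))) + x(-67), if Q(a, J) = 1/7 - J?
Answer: 2139468/377 ≈ 5675.0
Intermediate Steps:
Q(a, J) = 1/7 - J
P(G) = 1/(-51 + G)
(5742 + P(Q(13, 3))) + x(-67) = (5742 + 1/(-51 + (1/7 - 1*3))) - 67 = (5742 + 1/(-51 + (1/7 - 3))) - 67 = (5742 + 1/(-51 - 20/7)) - 67 = (5742 + 1/(-377/7)) - 67 = (5742 - 7/377) - 67 = 2164727/377 - 67 = 2139468/377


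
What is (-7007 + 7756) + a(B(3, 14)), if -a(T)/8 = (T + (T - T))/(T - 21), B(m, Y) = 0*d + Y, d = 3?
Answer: 765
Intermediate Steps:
B(m, Y) = Y (B(m, Y) = 0*3 + Y = 0 + Y = Y)
a(T) = -8*T/(-21 + T) (a(T) = -8*(T + (T - T))/(T - 21) = -8*(T + 0)/(-21 + T) = -8*T/(-21 + T))
(-7007 + 7756) + a(B(3, 14)) = (-7007 + 7756) - 8*14/(-21 + 14) = 749 - 8*14/(-7) = 749 - 8*14*(-⅐) = 749 + 16 = 765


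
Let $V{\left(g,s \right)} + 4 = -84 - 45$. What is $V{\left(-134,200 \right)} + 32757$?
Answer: $32624$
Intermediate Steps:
$V{\left(g,s \right)} = -133$ ($V{\left(g,s \right)} = -4 - 129 = -133$)
$V{\left(-134,200 \right)} + 32757 = -133 + 32757 = 32624$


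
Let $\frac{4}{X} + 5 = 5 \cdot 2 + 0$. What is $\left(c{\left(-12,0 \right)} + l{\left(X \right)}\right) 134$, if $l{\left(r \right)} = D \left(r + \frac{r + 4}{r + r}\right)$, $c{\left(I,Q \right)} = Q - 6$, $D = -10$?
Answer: $-5896$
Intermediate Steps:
$c{\left(I,Q \right)} = -6 + Q$ ($c{\left(I,Q \right)} = Q - 6 = -6 + Q$)
$X = \frac{4}{5}$ ($X = \frac{4}{-5 + \left(5 \cdot 2 + 0\right)} = \frac{4}{-5 + \left(10 + 0\right)} = \frac{4}{-5 + 10} = \frac{4}{5} \approx 0.8$)
$l{\left(r \right)} = - 10 r - \frac{5 \left(4 + r\right)}{r}$ ($l{\left(r \right)} = - 10 \left(r + \frac{r + 4}{r + r}\right) = - 10 \left(r + \frac{4 + r}{2 r}\right) = - 10 r - \frac{5 \left(4 + r\right)}{r}$)
$\left(c{\left(-12,0 \right)} + l{\left(X \right)}\right) 134 = \left(\left(-6 + 0\right) - \left(13 + 25\right)\right) 134 = \left(-6 - 38\right) 134 = \left(-44\right) 134 = -5896$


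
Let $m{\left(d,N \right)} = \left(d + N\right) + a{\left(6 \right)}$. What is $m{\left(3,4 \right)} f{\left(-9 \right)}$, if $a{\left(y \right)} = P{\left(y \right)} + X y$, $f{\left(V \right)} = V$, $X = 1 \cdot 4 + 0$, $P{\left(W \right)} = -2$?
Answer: $-261$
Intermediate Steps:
$X = 4$ ($X = 4 + 0 = 4$)
$a{\left(y \right)} = -2 + 4 y$
$m{\left(d,N \right)} = 22 + N + d$ ($m{\left(d,N \right)} = \left(d + N\right) + \left(-2 + 4 \cdot 6\right) = \left(N + d\right) + \left(-2 + 24\right) = \left(N + d\right) + 22 = 22 + N + d$)
$m{\left(3,4 \right)} f{\left(-9 \right)} = \left(22 + 4 + 3\right) \left(-9\right) = 29 \left(-9\right) = -261$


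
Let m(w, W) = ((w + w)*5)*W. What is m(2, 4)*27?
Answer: 2160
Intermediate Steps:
m(w, W) = 10*W*w (m(w, W) = ((2*w)*5)*W = (10*w)*W = 10*W*w)
m(2, 4)*27 = (10*4*2)*27 = 80*27 = 2160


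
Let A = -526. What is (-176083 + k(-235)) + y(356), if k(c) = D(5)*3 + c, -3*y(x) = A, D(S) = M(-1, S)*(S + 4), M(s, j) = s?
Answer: -528509/3 ≈ -1.7617e+5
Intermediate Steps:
D(S) = -4 - S (D(S) = -(S + 4) = -(4 + S) = -4 - S)
y(x) = 526/3 (y(x) = -1/3*(-526) = 526/3)
k(c) = -27 + c (k(c) = (-4 - 1*5)*3 + c = (-4 - 5)*3 + c = -9*3 + c = -27 + c)
(-176083 + k(-235)) + y(356) = (-176083 + (-27 - 235)) + 526/3 = (-176083 - 262) + 526/3 = -176345 + 526/3 = -528509/3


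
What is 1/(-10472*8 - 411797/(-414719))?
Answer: -414719/34743087147 ≈ -1.1937e-5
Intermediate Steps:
1/(-10472*8 - 411797/(-414719)) = 1/(-83776 - 411797*(-1/414719)) = 1/(-83776 + 411797/414719) = 1/(-34743087147/414719) = -414719/34743087147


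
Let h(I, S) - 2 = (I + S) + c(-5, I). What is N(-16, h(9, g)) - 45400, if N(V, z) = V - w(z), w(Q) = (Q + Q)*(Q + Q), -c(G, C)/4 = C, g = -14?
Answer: -51500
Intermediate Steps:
c(G, C) = -4*C
w(Q) = 4*Q² (w(Q) = (2*Q)*(2*Q) = 4*Q²)
h(I, S) = 2 + S - 3*I (h(I, S) = 2 + ((I + S) - 4*I) = 2 + (S - 3*I) = 2 + S - 3*I)
N(V, z) = V - 4*z²
N(-16, h(9, g)) - 45400 = (-16 - 4*(2 - 14 - 3*9)²) - 45400 = (-16 - 4*(2 - 14 - 27)²) - 45400 = (-16 - 4*(-39)²) - 45400 = (-16 - 4*1521) - 45400 = (-16 - 6084) - 45400 = -6100 - 45400 = -51500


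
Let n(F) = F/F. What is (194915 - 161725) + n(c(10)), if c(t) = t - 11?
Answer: 33191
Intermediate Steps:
c(t) = -11 + t
n(F) = 1
(194915 - 161725) + n(c(10)) = (194915 - 161725) + 1 = 33190 + 1 = 33191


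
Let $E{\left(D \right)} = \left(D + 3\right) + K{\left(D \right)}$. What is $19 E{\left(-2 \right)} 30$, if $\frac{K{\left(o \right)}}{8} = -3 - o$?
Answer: $-3990$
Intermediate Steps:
$K{\left(o \right)} = -24 - 8 o$ ($K{\left(o \right)} = 8 \left(-3 - o\right) = -24 - 8 o$)
$E{\left(D \right)} = -21 - 7 D$ ($E{\left(D \right)} = \left(D + 3\right) - \left(24 + 8 D\right) = \left(3 + D\right) - \left(24 + 8 D\right) = -21 - 7 D$)
$19 E{\left(-2 \right)} 30 = 19 \left(-21 - -14\right) 30 = 19 \left(-21 + 14\right) 30 = 19 \left(-7\right) 30 = \left(-133\right) 30 = -3990$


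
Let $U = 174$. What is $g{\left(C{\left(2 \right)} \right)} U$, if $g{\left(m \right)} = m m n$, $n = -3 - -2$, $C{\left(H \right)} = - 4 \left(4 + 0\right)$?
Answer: $-44544$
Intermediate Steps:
$C{\left(H \right)} = -16$ ($C{\left(H \right)} = \left(-4\right) 4 = -16$)
$n = -1$ ($n = -3 + 2 = -1$)
$g{\left(m \right)} = - m^{2}$ ($g{\left(m \right)} = m m \left(-1\right) = m^{2} \left(-1\right) = - m^{2}$)
$g{\left(C{\left(2 \right)} \right)} U = - \left(-16\right)^{2} \cdot 174 = \left(-1\right) 256 \cdot 174 = \left(-256\right) 174 = -44544$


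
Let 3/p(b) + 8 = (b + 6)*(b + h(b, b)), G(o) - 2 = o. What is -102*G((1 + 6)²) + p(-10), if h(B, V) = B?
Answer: -124847/24 ≈ -5202.0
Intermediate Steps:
G(o) = 2 + o
p(b) = 3/(-8 + 2*b*(6 + b)) (p(b) = 3/(-8 + (b + 6)*(b + b)) = 3/(-8 + (6 + b)*(2*b)) = 3/(-8 + 2*b*(6 + b)))
-102*G((1 + 6)²) + p(-10) = -102*(2 + (1 + 6)²) + 3/(2*(-4 + (-10)² + 6*(-10))) = -102*(2 + 7²) + 3/(2*(-4 + 100 - 60)) = -102*(2 + 49) + (3/2)/36 = -102*51 + (3/2)*(1/36) = -5202 + 1/24 = -124847/24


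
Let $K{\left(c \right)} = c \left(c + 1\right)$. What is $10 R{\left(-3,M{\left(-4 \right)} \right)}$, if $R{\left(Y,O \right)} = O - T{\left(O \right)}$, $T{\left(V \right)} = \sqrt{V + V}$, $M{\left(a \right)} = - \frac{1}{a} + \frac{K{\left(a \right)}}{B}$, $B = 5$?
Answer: $\frac{53}{2} - \sqrt{530} \approx 3.4783$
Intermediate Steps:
$K{\left(c \right)} = c \left(1 + c\right)$
$M{\left(a \right)} = - \frac{1}{a} + \frac{a \left(1 + a\right)}{5}$
$T{\left(V \right)} = \sqrt{2} \sqrt{V}$ ($T{\left(V \right)} = \sqrt{2 V} = \sqrt{2} \sqrt{V}$)
$R{\left(Y,O \right)} = O - \sqrt{2} \sqrt{O}$
$10 R{\left(-3,M{\left(-4 \right)} \right)} = 10 \left(\frac{-5 + \left(-4\right)^{2} \left(1 - 4\right)}{5 \left(-4\right)} - \sqrt{2} \sqrt{\frac{-5 + \left(-4\right)^{2} \left(1 - 4\right)}{5 \left(-4\right)}}\right) = 10 \left(\frac{1}{5} \left(- \frac{1}{4}\right) \left(-5 + 16 \left(-3\right)\right) - \sqrt{2} \sqrt{\frac{1}{5} \left(- \frac{1}{4}\right) \left(-5 + 16 \left(-3\right)\right)}\right) = 10 \left(\frac{1}{5} \left(- \frac{1}{4}\right) \left(-5 - 48\right) - \sqrt{2} \sqrt{\frac{1}{5} \left(- \frac{1}{4}\right) \left(-5 - 48\right)}\right) = 10 \left(\frac{1}{5} \left(- \frac{1}{4}\right) \left(-53\right) - \sqrt{2} \sqrt{\frac{1}{5} \left(- \frac{1}{4}\right) \left(-53\right)}\right) = 10 \left(\frac{53}{20} - \sqrt{2} \sqrt{\frac{53}{20}}\right) = 10 \left(\frac{53}{20} - \sqrt{2} \frac{\sqrt{265}}{10}\right) = 10 \left(\frac{53}{20} - \frac{\sqrt{530}}{10}\right) = \frac{53}{2} - \sqrt{530}$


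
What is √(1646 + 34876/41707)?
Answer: 9*√35365784306/41707 ≈ 40.581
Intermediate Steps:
√(1646 + 34876/41707) = √(68684598/41707) = 9*√35365784306/41707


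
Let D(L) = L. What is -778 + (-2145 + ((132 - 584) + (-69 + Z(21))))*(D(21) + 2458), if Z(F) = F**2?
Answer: -5516553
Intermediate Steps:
-778 + (-2145 + ((132 - 584) + (-69 + Z(21))))*(D(21) + 2458) = -778 + (-2145 + ((132 - 584) + (-69 + 21**2)))*(21 + 2458) = -778 + (-2145 + (-452 + (-69 + 441)))*2479 = -778 + (-2145 + (-452 + 372))*2479 = -778 + (-2145 - 80)*2479 = -778 - 2225*2479 = -778 - 5515775 = -5516553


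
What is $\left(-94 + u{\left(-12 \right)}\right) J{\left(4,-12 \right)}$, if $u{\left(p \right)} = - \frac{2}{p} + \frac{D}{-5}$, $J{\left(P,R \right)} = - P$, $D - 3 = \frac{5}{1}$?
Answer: $\frac{5726}{15} \approx 381.73$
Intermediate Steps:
$D = 8$ ($D = 3 + \frac{5}{1} = 3 + 5 \cdot 1 = 3 + 5 = 8$)
$u{\left(p \right)} = - \frac{8}{5} - \frac{2}{p}$ ($u{\left(p \right)} = - \frac{2}{p} + \frac{8}{-5} = - \frac{2}{p} + 8 \left(- \frac{1}{5}\right) = - \frac{2}{p} - \frac{8}{5} = - \frac{8}{5} - \frac{2}{p}$)
$\left(-94 + u{\left(-12 \right)}\right) J{\left(4,-12 \right)} = \left(-94 - \left(\frac{8}{5} + \frac{2}{-12}\right)\right) \left(\left(-1\right) 4\right) = \left(-94 - \frac{43}{30}\right) \left(-4\right) = \left(- \frac{2863}{30}\right) \left(-4\right) = \frac{5726}{15}$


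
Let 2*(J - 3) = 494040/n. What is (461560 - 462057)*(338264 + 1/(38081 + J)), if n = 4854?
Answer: -5186605167178281/30851126 ≈ -1.6812e+8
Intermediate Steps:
J = 43597/809 (J = 3 + (494040/4854)/2 = 3 + (494040*(1/4854))/2 = 3 + (½)*(82340/809) = 3 + 41170/809 = 43597/809 ≈ 53.890)
(461560 - 462057)*(338264 + 1/(38081 + J)) = (461560 - 462057)*(338264 + 1/(38081 + 43597/809)) = -497*(338264 + 1/(30851126/809)) = -497*(338264 + 809/30851126) = -497*10435825286073/30851126 = -5186605167178281/30851126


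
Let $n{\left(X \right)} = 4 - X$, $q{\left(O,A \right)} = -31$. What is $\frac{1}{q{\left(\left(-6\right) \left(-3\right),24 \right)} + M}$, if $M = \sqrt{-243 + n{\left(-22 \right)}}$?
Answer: $- \frac{1}{38} - \frac{i \sqrt{217}}{1178} \approx -0.026316 - 0.012505 i$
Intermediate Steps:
$M = i \sqrt{217}$ ($M = \sqrt{-243 + \left(4 - -22\right)} = \sqrt{-243 + \left(4 + 22\right)} = \sqrt{-243 + 26} = \sqrt{-217} = i \sqrt{217} \approx 14.731 i$)
$\frac{1}{q{\left(\left(-6\right) \left(-3\right),24 \right)} + M} = \frac{1}{-31 + i \sqrt{217}}$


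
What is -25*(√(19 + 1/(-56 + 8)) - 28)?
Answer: 700 - 25*√2733/12 ≈ 591.09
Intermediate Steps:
-25*(√(19 + 1/(-56 + 8)) - 28) = -25*(√(19 + 1/(-48)) - 28) = -25*(√(19 - 1/48) - 28) = -25*(√(911/48) - 28) = -25*(√2733/12 - 28) = -25*(-28 + √2733/12) = 700 - 25*√2733/12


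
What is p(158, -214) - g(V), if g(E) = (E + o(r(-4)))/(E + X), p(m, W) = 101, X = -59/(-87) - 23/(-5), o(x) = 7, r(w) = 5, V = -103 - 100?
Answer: 1228807/12287 ≈ 100.01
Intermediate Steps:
V = -203
X = 2296/435 (X = -59*(-1/87) - 23*(-⅕) = 59/87 + 23/5 = 2296/435 ≈ 5.2782)
g(E) = (7 + E)/(2296/435 + E) (g(E) = (E + 7)/(E + 2296/435) = (7 + E)/(2296/435 + E))
p(158, -214) - g(V) = 101 - 435*(7 - 203)/(2296 + 435*(-203)) = 101 - 435*(-196)/(2296 - 88305) = 101 - 435*(-196)/(-86009) = 101 - 435*(-1)*(-196)/86009 = 101 - 1*12180/12287 = 101 - 12180/12287 = 1228807/12287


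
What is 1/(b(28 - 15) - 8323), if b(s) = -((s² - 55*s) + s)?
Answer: -1/7790 ≈ -0.00012837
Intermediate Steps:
b(s) = -s² + 54*s (b(s) = -(s² - 54*s) = -s² + 54*s)
1/(b(28 - 15) - 8323) = 1/((28 - 15)*(54 - (28 - 15)) - 8323) = 1/(13*(54 - 1*13) - 8323) = 1/(13*(54 - 13) - 8323) = 1/(13*41 - 8323) = 1/(533 - 8323) = 1/(-7790) = -1/7790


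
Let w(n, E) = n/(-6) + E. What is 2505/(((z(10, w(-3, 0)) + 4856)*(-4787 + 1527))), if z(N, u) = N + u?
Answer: -501/3172958 ≈ -0.00015790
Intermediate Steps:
w(n, E) = E - n/6 (w(n, E) = -n/6 + E = E - n/6)
2505/(((z(10, w(-3, 0)) + 4856)*(-4787 + 1527))) = 2505/((((10 + (0 - 1/6*(-3))) + 4856)*(-4787 + 1527))) = 2505/((((10 + (0 + 1/2)) + 4856)*(-3260))) = 2505/((((10 + 1/2) + 4856)*(-3260))) = 2505/(((21/2 + 4856)*(-3260))) = 2505/(((9733/2)*(-3260))) = 2505/(-15864790) = 2505*(-1/15864790) = -501/3172958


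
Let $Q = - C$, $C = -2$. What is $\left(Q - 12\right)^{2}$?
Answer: $100$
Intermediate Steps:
$Q = 2$ ($Q = \left(-1\right) \left(-2\right) = 2$)
$\left(Q - 12\right)^{2} = \left(2 - 12\right)^{2} = \left(-10\right)^{2} = 100$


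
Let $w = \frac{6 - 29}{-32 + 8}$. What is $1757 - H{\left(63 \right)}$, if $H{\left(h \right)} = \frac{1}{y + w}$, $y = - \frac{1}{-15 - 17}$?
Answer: $\frac{166819}{95} \approx 1756.0$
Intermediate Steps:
$y = \frac{1}{32}$ ($y = - \frac{1}{-32} = \left(-1\right) \left(- \frac{1}{32}\right) = \frac{1}{32} \approx 0.03125$)
$w = \frac{23}{24}$ ($w = - \frac{23}{-24} = \left(-23\right) \left(- \frac{1}{24}\right) = \frac{23}{24} \approx 0.95833$)
$H{\left(h \right)} = \frac{96}{95}$ ($H{\left(h \right)} = \frac{1}{\frac{1}{32} + \frac{23}{24}} = \frac{1}{\frac{95}{96}} = \frac{96}{95}$)
$1757 - H{\left(63 \right)} = 1757 - \frac{96}{95} = \frac{166819}{95}$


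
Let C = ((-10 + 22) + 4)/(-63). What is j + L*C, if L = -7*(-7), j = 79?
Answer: 599/9 ≈ 66.556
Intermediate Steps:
C = -16/63 (C = (12 + 4)*(-1/63) = 16*(-1/63) = -16/63 ≈ -0.25397)
L = 49
j + L*C = 79 + 49*(-16/63) = 79 - 112/9 = 599/9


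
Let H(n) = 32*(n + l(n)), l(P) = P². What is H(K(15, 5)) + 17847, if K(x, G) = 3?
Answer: 18231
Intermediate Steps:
H(n) = 32*n + 32*n² (H(n) = 32*(n + n²) = 32*n + 32*n²)
H(K(15, 5)) + 17847 = 32*3*(1 + 3) + 17847 = 32*3*4 + 17847 = 384 + 17847 = 18231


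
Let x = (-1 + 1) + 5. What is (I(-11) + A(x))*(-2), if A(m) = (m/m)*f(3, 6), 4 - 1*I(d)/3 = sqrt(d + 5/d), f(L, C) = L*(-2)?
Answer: -12 + 18*I*sqrt(154)/11 ≈ -12.0 + 20.307*I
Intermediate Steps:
f(L, C) = -2*L
I(d) = 12 - 3*sqrt(d + 5/d)
x = 5 (x = 0 + 5 = 5)
A(m) = -6 (A(m) = (m/m)*(-2*3) = 1*(-6) = -6)
(I(-11) + A(x))*(-2) = ((12 - 3*sqrt(-11 + 5/(-11))) - 6)*(-2) = ((12 - 3*sqrt(-11 + 5*(-1/11))) - 6)*(-2) = ((12 - 3*sqrt(-11 - 5/11)) - 6)*(-2) = ((12 - 9*I*sqrt(154)/11) - 6)*(-2) = (6 - 9*I*sqrt(154)/11)*(-2) = -12 + 18*I*sqrt(154)/11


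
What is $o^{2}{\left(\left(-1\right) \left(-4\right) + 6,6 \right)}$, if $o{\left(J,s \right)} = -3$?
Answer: $9$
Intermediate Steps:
$o^{2}{\left(\left(-1\right) \left(-4\right) + 6,6 \right)} = \left(-3\right)^{2} = 9$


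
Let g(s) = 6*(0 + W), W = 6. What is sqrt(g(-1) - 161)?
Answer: 5*I*sqrt(5) ≈ 11.18*I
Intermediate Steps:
g(s) = 36 (g(s) = 6*(0 + 6) = 6*6 = 36)
sqrt(g(-1) - 161) = sqrt(36 - 161) = sqrt(-125) = 5*I*sqrt(5)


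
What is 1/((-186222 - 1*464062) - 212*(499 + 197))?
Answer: -1/797836 ≈ -1.2534e-6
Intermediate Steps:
1/((-186222 - 1*464062) - 212*(499 + 197)) = 1/((-186222 - 464062) - 212*696) = 1/(-650284 - 147552) = 1/(-797836) = -1/797836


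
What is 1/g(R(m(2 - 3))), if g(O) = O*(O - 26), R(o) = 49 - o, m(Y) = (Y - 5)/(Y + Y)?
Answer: 1/920 ≈ 0.0010870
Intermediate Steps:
m(Y) = (-5 + Y)/(2*Y) (m(Y) = (-5 + Y)/((2*Y)) = (-5 + Y)*(1/(2*Y)) = (-5 + Y)/(2*Y))
g(O) = O*(-26 + O)
1/g(R(m(2 - 3))) = 1/((49 - (-5 + (2 - 3))/(2*(2 - 3)))*(-26 + (49 - (-5 + (2 - 3))/(2*(2 - 3))))) = 1/((49 - (-5 - 1)/(2*(-1)))*(-26 + (49 - (-5 - 1)/(2*(-1))))) = 1/((49 - (-1)*(-6)/2)*(-26 + (49 - (-1)*(-6)/2))) = 1/((49 - 1*3)*(-26 + (49 - 1*3))) = 1/((49 - 3)*(-26 + (49 - 3))) = 1/(46*(-26 + 46)) = 1/(46*20) = 1/920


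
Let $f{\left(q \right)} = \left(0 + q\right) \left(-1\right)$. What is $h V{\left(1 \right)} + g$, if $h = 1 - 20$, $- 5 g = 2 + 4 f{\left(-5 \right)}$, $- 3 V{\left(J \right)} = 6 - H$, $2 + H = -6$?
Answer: $\frac{1264}{15} \approx 84.267$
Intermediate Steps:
$H = -8$ ($H = -2 - 6 = -8$)
$V{\left(J \right)} = - \frac{14}{3}$ ($V{\left(J \right)} = - \frac{6 - -8}{3} = - \frac{6 + 8}{3} = \left(- \frac{1}{3}\right) 14 = - \frac{14}{3}$)
$f{\left(q \right)} = - q$ ($f{\left(q \right)} = q \left(-1\right) = - q$)
$g = - \frac{22}{5}$ ($g = - \frac{2 + 4 \left(\left(-1\right) \left(-5\right)\right)}{5} = - \frac{2 + 4 \cdot 5}{5} = - \frac{2 + 20}{5} = \left(- \frac{1}{5}\right) 22 = - \frac{22}{5} \approx -4.4$)
$h = -19$ ($h = 1 - 20 = -19$)
$h V{\left(1 \right)} + g = \left(-19\right) \left(- \frac{14}{3}\right) - \frac{22}{5} = \frac{266}{3} - \frac{22}{5} = \frac{1264}{15}$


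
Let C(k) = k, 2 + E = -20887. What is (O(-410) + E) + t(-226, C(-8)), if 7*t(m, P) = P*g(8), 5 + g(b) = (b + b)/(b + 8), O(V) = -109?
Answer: -146954/7 ≈ -20993.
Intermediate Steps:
E = -20889 (E = -2 - 20887 = -20889)
g(b) = -5 + 2*b/(8 + b) (g(b) = -5 + (b + b)/(b + 8) = -5 + (2*b)/(8 + b) = -5 + 2*b/(8 + b))
t(m, P) = -4*P/7 (t(m, P) = (P*((-40 - 3*8)/(8 + 8)))/7 = (P*((-40 - 24)/16))/7 = (P*((1/16)*(-64)))/7 = (P*(-4))/7 = (-4*P)/7 = -4*P/7)
(O(-410) + E) + t(-226, C(-8)) = (-109 - 20889) - 4/7*(-8) = -20998 + 32/7 = -146954/7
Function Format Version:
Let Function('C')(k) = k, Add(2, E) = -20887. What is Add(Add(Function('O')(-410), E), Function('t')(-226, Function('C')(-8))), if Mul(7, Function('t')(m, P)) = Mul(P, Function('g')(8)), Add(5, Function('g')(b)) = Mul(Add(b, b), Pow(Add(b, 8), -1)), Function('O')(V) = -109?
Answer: Rational(-146954, 7) ≈ -20993.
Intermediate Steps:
E = -20889 (E = Add(-2, -20887) = -20889)
Function('g')(b) = Add(-5, Mul(2, b, Pow(Add(8, b), -1))) (Function('g')(b) = Add(-5, Mul(Add(b, b), Pow(Add(b, 8), -1))) = Add(-5, Mul(Mul(2, b), Pow(Add(8, b), -1))) = Add(-5, Mul(2, b, Pow(Add(8, b), -1))))
Function('t')(m, P) = Mul(Rational(-4, 7), P) (Function('t')(m, P) = Mul(Rational(1, 7), Mul(P, Mul(Pow(Add(8, 8), -1), Add(-40, Mul(-3, 8))))) = Mul(Rational(1, 7), Mul(P, Mul(Pow(16, -1), Add(-40, -24)))) = Mul(Rational(1, 7), Mul(P, Mul(Rational(1, 16), -64))) = Mul(Rational(1, 7), Mul(P, -4)) = Mul(Rational(1, 7), Mul(-4, P)) = Mul(Rational(-4, 7), P))
Add(Add(Function('O')(-410), E), Function('t')(-226, Function('C')(-8))) = Add(Add(-109, -20889), Mul(Rational(-4, 7), -8)) = Add(-20998, Rational(32, 7)) = Rational(-146954, 7)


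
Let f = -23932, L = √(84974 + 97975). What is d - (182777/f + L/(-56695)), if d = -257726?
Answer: -6167715855/23932 + √182949/56695 ≈ -2.5772e+5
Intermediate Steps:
L = √182949 ≈ 427.73
d - (182777/f + L/(-56695)) = -257726 - (182777/(-23932) + √182949/(-56695)) = -257726 - (182777*(-1/23932) + √182949*(-1/56695)) = -257726 - (-182777/23932 - √182949/56695) = -257726 + (182777/23932 + √182949/56695) = -6167715855/23932 + √182949/56695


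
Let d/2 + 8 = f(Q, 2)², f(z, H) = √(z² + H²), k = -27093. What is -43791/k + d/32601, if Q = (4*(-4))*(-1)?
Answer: 14558437/8921807 ≈ 1.6318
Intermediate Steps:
Q = 16 (Q = -16*(-1) = 16)
f(z, H) = √(H² + z²)
d = 504 (d = -16 + 2*(√(2² + 16²))² = -16 + 2*(√(4 + 256))² = -16 + 2*(√260)² = -16 + 2*(2*√65)² = -16 + 2*260 = -16 + 520 = 504)
-43791/k + d/32601 = -43791/(-27093) + 504/32601 = -43791*(-1/27093) + 504*(1/32601) = 1327/821 + 168/10867 = 14558437/8921807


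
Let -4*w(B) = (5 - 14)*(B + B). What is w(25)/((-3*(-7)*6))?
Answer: 25/28 ≈ 0.89286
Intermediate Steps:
w(B) = 9*B/2 (w(B) = -(5 - 14)*(B + B)/4 = -(-9)*2*B/4 = -(-9)*B/2 = 9*B/2)
w(25)/((-3*(-7)*6)) = ((9/2)*25)/((-3*(-7)*6)) = 225/(2*((21*6))) = (225/2)/126 = (225/2)*(1/126) = 25/28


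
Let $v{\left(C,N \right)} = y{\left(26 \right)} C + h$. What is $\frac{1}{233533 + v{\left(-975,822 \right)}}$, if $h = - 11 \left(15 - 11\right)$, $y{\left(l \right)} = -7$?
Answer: $\frac{1}{240314} \approx 4.1612 \cdot 10^{-6}$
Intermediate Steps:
$h = -44$ ($h = \left(-11\right) 4 = -44$)
$v{\left(C,N \right)} = -44 - 7 C$ ($v{\left(C,N \right)} = - 7 C - 44 = -44 - 7 C$)
$\frac{1}{233533 + v{\left(-975,822 \right)}} = \frac{1}{233533 - -6781} = \frac{1}{233533 + \left(-44 + 6825\right)} = \frac{1}{233533 + 6781} = \frac{1}{240314}$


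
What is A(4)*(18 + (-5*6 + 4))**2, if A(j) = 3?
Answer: 192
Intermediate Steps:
A(4)*(18 + (-5*6 + 4))**2 = 3*(18 + (-5*6 + 4))**2 = 3*(18 + (-30 + 4))**2 = 3*(18 - 26)**2 = 3*(-8)**2 = 3*64 = 192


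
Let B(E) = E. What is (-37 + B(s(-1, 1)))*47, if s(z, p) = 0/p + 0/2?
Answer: -1739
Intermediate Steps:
s(z, p) = 0 (s(z, p) = 0 + 0*(½) = 0 + 0 = 0)
(-37 + B(s(-1, 1)))*47 = (-37 + 0)*47 = -37*47 = -1739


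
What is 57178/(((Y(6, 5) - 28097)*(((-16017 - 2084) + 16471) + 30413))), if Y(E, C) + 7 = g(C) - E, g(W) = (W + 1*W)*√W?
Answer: -80363679/1137175458140 - 28589*√5/1137175458140 ≈ -7.0726e-5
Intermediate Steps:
g(W) = 2*W^(3/2) (g(W) = (W + W)*√W = (2*W)*√W = 2*W^(3/2))
Y(E, C) = -7 - E + 2*C^(3/2) (Y(E, C) = -7 + (2*C^(3/2) - E) = -7 + (-E + 2*C^(3/2)) = -7 - E + 2*C^(3/2))
57178/(((Y(6, 5) - 28097)*(((-16017 - 2084) + 16471) + 30413))) = 57178/((((-7 - 1*6 + 2*5^(3/2)) - 28097)*(((-16017 - 2084) + 16471) + 30413))) = 57178/((((-7 - 6 + 2*(5*√5)) - 28097)*((-18101 + 16471) + 30413))) = 57178/((((-7 - 6 + 10*√5) - 28097)*(-1630 + 30413))) = 57178/((((-13 + 10*√5) - 28097)*28783)) = 57178/(((-28110 + 10*√5)*28783)) = 57178/(-809090130 + 287830*√5)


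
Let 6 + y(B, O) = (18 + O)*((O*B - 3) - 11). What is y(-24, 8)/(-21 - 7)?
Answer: 383/2 ≈ 191.50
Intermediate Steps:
y(B, O) = -6 + (-14 + B*O)*(18 + O) (y(B, O) = -6 + (18 + O)*((O*B - 3) - 11) = -6 + (18 + O)*((B*O - 3) - 11) = -6 + (18 + O)*((-3 + B*O) - 11) = -6 + (18 + O)*(-14 + B*O) = -6 + (-14 + B*O)*(18 + O))
y(-24, 8)/(-21 - 7) = (-258 - 14*8 - 24*8**2 + 18*(-24)*8)/(-21 - 7) = (-258 - 112 - 24*64 - 3456)/(-28) = -(-258 - 112 - 1536 - 3456)/28 = -1/28*(-5362) = 383/2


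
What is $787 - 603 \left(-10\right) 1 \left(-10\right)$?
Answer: $-59513$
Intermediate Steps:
$787 - 603 \left(-10\right) 1 \left(-10\right) = 787 - 603 \left(\left(-10\right) \left(-10\right)\right) = 787 - 60300 = -59513$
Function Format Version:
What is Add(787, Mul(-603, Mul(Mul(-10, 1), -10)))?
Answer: -59513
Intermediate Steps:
Add(787, Mul(-603, Mul(Mul(-10, 1), -10))) = Add(787, Mul(-603, Mul(-10, -10))) = Add(787, Mul(-603, 100)) = Add(787, -60300) = -59513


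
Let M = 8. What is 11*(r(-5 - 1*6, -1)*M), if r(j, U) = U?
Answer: -88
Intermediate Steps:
11*(r(-5 - 1*6, -1)*M) = 11*(-1*8) = 11*(-8) = -88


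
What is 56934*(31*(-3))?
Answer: -5294862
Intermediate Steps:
56934*(31*(-3)) = 56934*(-93) = -5294862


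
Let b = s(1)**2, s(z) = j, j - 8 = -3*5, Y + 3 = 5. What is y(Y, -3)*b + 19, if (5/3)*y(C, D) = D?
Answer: -346/5 ≈ -69.200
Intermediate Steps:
Y = 2 (Y = -3 + 5 = 2)
j = -7 (j = 8 - 3*5 = 8 - 15 = -7)
y(C, D) = 3*D/5
s(z) = -7
b = 49 (b = (-7)**2 = 49)
y(Y, -3)*b + 19 = ((3/5)*(-3))*49 + 19 = -9/5*49 + 19 = -441/5 + 19 = -346/5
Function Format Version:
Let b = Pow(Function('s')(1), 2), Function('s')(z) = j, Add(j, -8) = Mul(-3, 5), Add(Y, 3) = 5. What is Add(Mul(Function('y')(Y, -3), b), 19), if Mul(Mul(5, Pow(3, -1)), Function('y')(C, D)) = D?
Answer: Rational(-346, 5) ≈ -69.200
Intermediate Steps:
Y = 2 (Y = Add(-3, 5) = 2)
j = -7 (j = Add(8, Mul(-3, 5)) = Add(8, -15) = -7)
Function('y')(C, D) = Mul(Rational(3, 5), D)
Function('s')(z) = -7
b = 49 (b = Pow(-7, 2) = 49)
Add(Mul(Function('y')(Y, -3), b), 19) = Add(Mul(Mul(Rational(3, 5), -3), 49), 19) = Add(Mul(Rational(-9, 5), 49), 19) = Add(Rational(-441, 5), 19) = Rational(-346, 5)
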